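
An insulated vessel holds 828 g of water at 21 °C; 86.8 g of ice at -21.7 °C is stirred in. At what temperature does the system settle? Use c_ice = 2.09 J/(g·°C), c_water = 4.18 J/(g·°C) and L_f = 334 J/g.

Setting the total heat transfer to zero:
warm ice to 0 °C: 86.8·2.09·(0 − (-21.7)) = 3936.6; latent heat to melt: 86.8·334 = 28991; warm the meltwater: 362.82 T; water: 3461(T − 21)
3823.9 T = 72682 − 32928 = 39754
T ≈ 10.40 °C — above 0 °C, consistent with complete melting.

T_f ≈ 10.4 °C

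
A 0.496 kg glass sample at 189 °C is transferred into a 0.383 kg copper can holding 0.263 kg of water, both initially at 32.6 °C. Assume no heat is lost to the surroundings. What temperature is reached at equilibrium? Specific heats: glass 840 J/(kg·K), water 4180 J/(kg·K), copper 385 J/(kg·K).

T_f ≈ 71.8 °C

Setting the total heat transfer to zero:
0.496*840*(T − 189) + 0.263*4180*(T − 32.6) + 0.383*385*(T − 32.6) = 0
416.64(T − 189) + 1099.3(T − 32.6) + 147.46(T − 32.6) = 0
(416.64 + 1099.3 + 147.46) T = 416.64*189 + 1099.3*32.6 + 147.46*32.6
T = 119390 / 1663.4 = 71.8 °C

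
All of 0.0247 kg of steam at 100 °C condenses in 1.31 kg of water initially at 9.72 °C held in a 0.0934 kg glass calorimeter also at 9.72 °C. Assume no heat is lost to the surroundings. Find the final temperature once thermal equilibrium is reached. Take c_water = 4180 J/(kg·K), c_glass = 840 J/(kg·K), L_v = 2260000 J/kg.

T_f ≈ 21.2 °C

Sum of m c ΔT and latent-heat terms is zero:
condense steam: −0.0247·2260000 = −55822
  condensate cools 100→T: 0.0247·4180·(T − 100) = 103.25(T − 100)
  original water: 5475.8(T − 9.72)
  cup: 78.46(T − 9.72)
5657.5 T = 55822 + 10325 + 53987 = 120134
T ≈ 21.23 °C — below 100 °C, confirming all the steam condensed.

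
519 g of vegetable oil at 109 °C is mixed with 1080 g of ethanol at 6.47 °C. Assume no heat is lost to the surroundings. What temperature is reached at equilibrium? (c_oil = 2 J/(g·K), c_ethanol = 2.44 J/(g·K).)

T_f ≈ 35.4 °C

Set heat shed by the hot body equal to heat absorbed by the cold body:
519*2*(109 − T) = 1080*2.44*(T − 6.47)
1038(109 − T) = 2635.2(T − 6.47)
3673.2 T = 130192  ⇒  T ≈ 35.44 °C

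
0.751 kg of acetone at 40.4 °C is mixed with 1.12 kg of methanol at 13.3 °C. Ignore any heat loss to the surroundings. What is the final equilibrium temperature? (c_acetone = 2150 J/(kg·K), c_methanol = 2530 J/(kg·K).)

|Q_acetone| = |Q_methanol|:
0.751×2150×(40.4 − T) = 1.12×2530×(T − 13.3)
1614.7(40.4 − T) = 2833.6(T − 13.3)
4448.2 T = 102919  ⇒  T ≈ 23.14 °C

T_f ≈ 23.1 °C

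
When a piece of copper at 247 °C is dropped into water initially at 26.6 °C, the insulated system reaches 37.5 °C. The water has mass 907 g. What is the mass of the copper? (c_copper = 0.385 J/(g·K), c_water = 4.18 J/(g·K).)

Net heat exchanged in the isolated system is zero:
m×0.385×(37.5 − 247) + 907×4.18×(37.5 − 26.6) = 0
-80.66 m = -41325
m = -41325/-80.66 ≈ 512.3 g

m ≈ 512 g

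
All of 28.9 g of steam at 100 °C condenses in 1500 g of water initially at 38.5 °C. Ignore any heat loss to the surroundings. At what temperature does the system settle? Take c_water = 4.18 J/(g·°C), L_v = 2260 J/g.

T_f ≈ 49.9 °C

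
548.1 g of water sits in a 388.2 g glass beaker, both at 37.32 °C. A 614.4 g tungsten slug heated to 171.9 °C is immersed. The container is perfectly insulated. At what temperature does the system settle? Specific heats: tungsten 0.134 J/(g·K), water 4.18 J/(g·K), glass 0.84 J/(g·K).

T_f ≈ 41.4 °C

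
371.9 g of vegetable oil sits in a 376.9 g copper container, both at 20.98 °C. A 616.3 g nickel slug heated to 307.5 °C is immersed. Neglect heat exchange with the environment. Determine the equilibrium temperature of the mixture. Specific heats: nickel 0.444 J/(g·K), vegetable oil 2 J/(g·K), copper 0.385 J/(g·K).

Conservation of energy gives ΣQ = 0:
616.3*0.444*(T − 307.5) + 371.9*2*(T − 20.98) + 376.9*0.385*(T − 20.98) = 0
1162.5 T = 102793
T = 102793 / 1162.5 = 88.4 °C

T_f ≈ 88.4 °C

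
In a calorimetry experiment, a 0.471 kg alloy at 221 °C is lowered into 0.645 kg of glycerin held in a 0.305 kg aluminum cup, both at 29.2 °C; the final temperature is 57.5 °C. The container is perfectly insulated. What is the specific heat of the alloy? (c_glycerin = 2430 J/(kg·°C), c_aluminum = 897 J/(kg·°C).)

c ≈ 677 J/(kg·°C)

Conservation of energy gives ΣQ = 0:
0.471×c×(57.5 − 221) + 0.645×2430×(57.5 − 29.2) + 0.305×897×(57.5 − 29.2) = 0
-77.01 c = -52098
c = -52098/-77.01 ≈ 676.5 J/(kg·°C)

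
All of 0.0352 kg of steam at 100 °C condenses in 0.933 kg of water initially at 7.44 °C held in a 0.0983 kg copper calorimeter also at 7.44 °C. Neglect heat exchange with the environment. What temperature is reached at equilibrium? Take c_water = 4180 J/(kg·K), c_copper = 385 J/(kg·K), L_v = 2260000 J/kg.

T_f ≈ 30.2 °C

Taking heat into each body as positive, Σ m c ΔT = 0:
steam→water at 100 °C releases m L_v = 0.0352·2260000 = 79552
  condensate cools 100→T: 0.0352·4180·(T − 100) = 147.14(T − 100)
  original water: 3899.9(T − 7.44)
  cup: 37.85(T − 7.44)
4084.9 T = 79552 + 14714 + 29297 = 123563
T ≈ 30.25 °C (< 100 °C, so full condensation is consistent).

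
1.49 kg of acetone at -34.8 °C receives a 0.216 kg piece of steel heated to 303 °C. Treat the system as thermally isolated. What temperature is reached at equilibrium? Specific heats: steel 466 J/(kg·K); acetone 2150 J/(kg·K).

Energy conservation, ΣQ = 0:
0.216*466*(T − 303) + 1.49*2150*(T − (-34.8)) = 0
100.66(T − 303) + 3203.5(T − (-34.8)) = 0
3304.2 T = -80983
T = -80983/3304.2 ≈ -24.51 °C

T_f ≈ -24.5 °C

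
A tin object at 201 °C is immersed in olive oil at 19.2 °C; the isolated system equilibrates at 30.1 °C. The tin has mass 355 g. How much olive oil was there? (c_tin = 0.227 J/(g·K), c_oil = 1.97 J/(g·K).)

m ≈ 641 g

|Q_tin| = |Q_oil|:
355·0.227·(201 − 30.1) = m·1.97·(30.1 − 19.2)
21.47 m = 13772  ⇒  m ≈ 641.4 g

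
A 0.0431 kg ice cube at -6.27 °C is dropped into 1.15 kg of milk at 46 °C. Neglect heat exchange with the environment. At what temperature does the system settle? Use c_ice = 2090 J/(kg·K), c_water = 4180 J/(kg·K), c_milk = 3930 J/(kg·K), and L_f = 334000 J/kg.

Setting the total heat transfer to zero:
warm ice to 0 °C: 0.0431×2090×(0 − (-6.27)) = 564.8
  fusion: m_ice L_f = 0.0431×334000 = 14395
  warm the meltwater: 180.16 T
  milk cools: 1.15×3930×(T − 46) = 4519.5(T − 46)
4699.7 T = 207897 − 14960 = 192937
T ≈ 41.05 °C (positive, so assuming full melt was valid).

T_f ≈ 41.1 °C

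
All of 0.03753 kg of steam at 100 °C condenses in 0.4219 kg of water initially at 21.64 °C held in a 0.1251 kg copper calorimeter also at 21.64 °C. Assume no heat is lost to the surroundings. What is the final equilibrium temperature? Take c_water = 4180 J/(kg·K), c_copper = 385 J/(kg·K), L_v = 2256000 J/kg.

T_f ≈ 70.9 °C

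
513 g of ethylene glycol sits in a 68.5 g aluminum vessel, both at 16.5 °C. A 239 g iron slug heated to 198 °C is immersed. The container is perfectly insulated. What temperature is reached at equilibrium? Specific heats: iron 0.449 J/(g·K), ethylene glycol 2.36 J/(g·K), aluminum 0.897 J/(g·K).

T_f ≈ 30.6 °C

T_f = Σ m_i c_i T_i / Σ m_i c_i:
T_f = (107.31·198 + 1210.7·16.5 + 61.44·16.5) / (107.31 + 1210.7 + 61.44)
    = 42238 / 1379.4 ≈ 30.62 °C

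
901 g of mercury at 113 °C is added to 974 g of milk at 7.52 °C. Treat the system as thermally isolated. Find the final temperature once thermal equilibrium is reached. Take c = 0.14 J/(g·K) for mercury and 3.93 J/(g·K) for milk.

Setting the total heat transfer to zero:
901·0.14·(T − 113) + 974·3.93·(T − 7.52) = 0
3954 T = 43039
T ≈ 10.89 °C

T_f ≈ 10.9 °C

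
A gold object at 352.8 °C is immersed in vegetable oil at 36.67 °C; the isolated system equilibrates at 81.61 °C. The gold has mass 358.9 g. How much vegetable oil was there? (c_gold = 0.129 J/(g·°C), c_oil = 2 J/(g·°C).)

m ≈ 140 g

|Q_gold| = |Q_oil|:
358.9·0.129·(352.8 − 81.61) = m·2·(81.61 − 36.67)
89.88 m = 12556  ⇒  m ≈ 139.7 g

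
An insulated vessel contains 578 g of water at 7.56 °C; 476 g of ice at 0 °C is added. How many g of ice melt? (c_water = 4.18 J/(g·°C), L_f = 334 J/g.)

m_melted ≈ 54.7 g

Cooling the water to 0 °C releases 578×4.18×7.56 = 18265 J.
Fully melting the ice requires m_ice L_f = 476×334 = 158984 J.
Since 18265 < 158984 J, not all the ice melts; equilibrium is at 0 °C.
m_melted×334 = 18265  ⇒  m_melted ≈ 54.69 g.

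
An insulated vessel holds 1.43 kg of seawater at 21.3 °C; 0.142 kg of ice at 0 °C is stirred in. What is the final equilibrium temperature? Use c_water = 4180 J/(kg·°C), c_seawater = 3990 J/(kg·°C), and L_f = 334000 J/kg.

Energy conservation, ΣQ = 0:
fusion: m_ice L_f = 0.142·334000 = 47428; meltwater 0→T: 0.142·4180·T = 593.56 T; seawater: 5705.7(T − 21.3)
6299.3 T = 121531 − 47428 = 74103
T ≈ 11.76 °C — above 0 °C, consistent with complete melting.

T_f ≈ 11.8 °C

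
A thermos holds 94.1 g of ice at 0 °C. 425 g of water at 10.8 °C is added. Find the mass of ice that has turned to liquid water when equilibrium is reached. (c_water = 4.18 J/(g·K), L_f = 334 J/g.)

Cooling the water to 0 °C releases 425×4.18×10.8 = 19186 J.
Melting all 94.1 g of ice would need 94.1×334 = 31429 J.
That's not enough to melt it all — equilibrium is at 0 °C with ice remaining.
m_melt = 19186 / L_f = 57.44 g.

m_melted ≈ 57.4 g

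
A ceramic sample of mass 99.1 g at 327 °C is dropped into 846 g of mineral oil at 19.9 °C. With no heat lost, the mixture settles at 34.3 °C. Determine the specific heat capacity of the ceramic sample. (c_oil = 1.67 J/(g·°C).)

c ≈ 0.701 J/(g·°C)

m_s c (T_s − T_f) = m_oil c_oil (T_f − T_0):
99.1·c·(327 − 34.3) = 846·1.67·(34.3 − 19.9)
29007 c = 20345  ⇒  c ≈ 0.7014 J/(g·°C)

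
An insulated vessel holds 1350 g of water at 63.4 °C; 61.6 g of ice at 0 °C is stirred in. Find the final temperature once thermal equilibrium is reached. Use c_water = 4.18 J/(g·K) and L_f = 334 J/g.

Taking heat into each body as positive, Σ m c ΔT = 0:
latent heat to melt: 61.6×334 = 20574
  warm the meltwater: 257.49 T
  water: 5643(T − 63.4)
5900.5 T = 357766 − 20574 = 337192
T ≈ 57.15 °C (positive, so assuming full melt was valid).

T_f ≈ 57.1 °C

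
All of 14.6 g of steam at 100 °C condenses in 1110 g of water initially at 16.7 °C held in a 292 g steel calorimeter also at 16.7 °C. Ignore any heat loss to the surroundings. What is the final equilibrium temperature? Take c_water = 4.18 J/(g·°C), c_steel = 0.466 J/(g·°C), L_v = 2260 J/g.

T_f ≈ 24.6 °C

Let T be the final temperature. ΣQ_i = 0:
condense steam: −14.6·2260 = −32996; condensate cools 100→T: 14.6·4.18·(T − 100) = 61.03(T − 100); water warms: 1110·4.18·(T − 16.7) = 4639.8(T − 16.7); steel cup: 292·0.466·(T − 16.7) = 136.07(T − 16.7)
4836.9 T = 32996 + 6102.8 + 79757 = 118856
T ≈ 24.57 °C (< 100 °C, so full condensation is consistent).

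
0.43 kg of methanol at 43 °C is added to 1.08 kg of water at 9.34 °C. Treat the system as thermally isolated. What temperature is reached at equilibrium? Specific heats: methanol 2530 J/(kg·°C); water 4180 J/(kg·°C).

T_f is the heat-capacity-weighted average of the initial temperatures:
T_f = (1087.9*43 + 4514.4*9.34) / (1087.9 + 4514.4)
    = 88944 / 5602.3 ≈ 15.88 °C

T_f ≈ 15.9 °C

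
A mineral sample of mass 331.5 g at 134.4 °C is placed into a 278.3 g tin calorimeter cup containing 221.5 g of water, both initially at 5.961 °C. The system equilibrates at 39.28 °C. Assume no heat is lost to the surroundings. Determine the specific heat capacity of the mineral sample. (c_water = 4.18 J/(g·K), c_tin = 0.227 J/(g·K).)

Setting the total heat transfer to zero:
331.5·c·(39.28 − 134.4) + 221.5·4.18·(39.28 − 5.961) + 278.3·0.227·(39.28 − 5.961) = 0
-31532 c = -32954
c = -32954/-31532 ≈ 1.045 J/(g·K)

c ≈ 1.05 J/(g·K)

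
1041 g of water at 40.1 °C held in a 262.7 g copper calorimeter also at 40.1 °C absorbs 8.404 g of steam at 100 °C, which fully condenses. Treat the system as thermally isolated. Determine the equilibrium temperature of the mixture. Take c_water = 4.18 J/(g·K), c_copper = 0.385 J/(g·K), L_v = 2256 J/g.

T_f ≈ 44.8 °C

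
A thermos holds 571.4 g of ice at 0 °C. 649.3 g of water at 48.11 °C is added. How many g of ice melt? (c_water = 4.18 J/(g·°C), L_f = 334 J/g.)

Cooling the water to 0 °C releases 649.3×4.18×48.11 = 130574 J.
Melting all 571.4 g of ice would need 571.4×334 = 190848 J.
Since 130574 < 190848 J, not all the ice melts; equilibrium is at 0 °C.
m_melt = 130574 / L_f = 390.9 g.

m_melted ≈ 391 g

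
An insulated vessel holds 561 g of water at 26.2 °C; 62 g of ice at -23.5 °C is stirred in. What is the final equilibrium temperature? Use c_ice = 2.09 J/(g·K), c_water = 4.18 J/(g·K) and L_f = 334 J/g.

T_f ≈ 14.5 °C

Net heat exchanged in the isolated system is zero:
warm ice to 0 °C: 62×2.09×(0 − (-23.5)) = 3045.1
  fusion: m_ice L_f = 62×334 = 20708
  meltwater 0→T: 62×4.18×T = 259.16 T
  water: 2345(T − 26.2)
2604.1 T = 61438 − 23753 = 37685
T ≈ 14.47 °C — above 0 °C, consistent with complete melting.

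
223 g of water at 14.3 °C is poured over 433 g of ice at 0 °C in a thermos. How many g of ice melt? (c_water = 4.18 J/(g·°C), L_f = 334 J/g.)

Heat available from the water dropping to 0 °C: 223·4.18·14.3 = 13330 J.
Melting all 433 g of ice would need 433·334 = 144622 J.
Since 13330 < 144622 J, not all the ice melts; equilibrium is at 0 °C.
Mass melted = 13330/334 ≈ 39.91 g.

m_melted ≈ 39.9 g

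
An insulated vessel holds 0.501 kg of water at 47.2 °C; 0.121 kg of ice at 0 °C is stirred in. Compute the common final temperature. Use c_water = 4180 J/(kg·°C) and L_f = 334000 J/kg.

Conservation of energy gives ΣQ = 0:
latent heat to melt: 0.121·334000 = 40414
  meltwater 0→T: 0.121·4180·T = 505.78 T
  water cools: 0.501·4180·(T − 47.2) = 2094.2(T − 47.2)
2600 T = 98845 − 40414 = 58431
T ≈ 22.47 °C. Since T > 0 °C, the all-ice-melts assumption holds.

T_f ≈ 22.5 °C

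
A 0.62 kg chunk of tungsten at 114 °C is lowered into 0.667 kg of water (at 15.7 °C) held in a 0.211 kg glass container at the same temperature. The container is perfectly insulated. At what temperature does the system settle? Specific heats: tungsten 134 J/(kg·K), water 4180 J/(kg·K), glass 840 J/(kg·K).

T_f ≈ 18.4 °C

Energy conservation, ΣQ = 0:
0.62×134×(T − 114) + 0.667×4180×(T − 15.7) + 0.211×840×(T − 15.7) = 0
83.08(T − 114) + 2788.1(T − 15.7) + 177.24(T − 15.7) = 0
(83.08 + 2788.1 + 177.24) T = 83.08×114 + 2788.1×15.7 + 177.24×15.7
T = 56026 / 3048.4 = 18.4 °C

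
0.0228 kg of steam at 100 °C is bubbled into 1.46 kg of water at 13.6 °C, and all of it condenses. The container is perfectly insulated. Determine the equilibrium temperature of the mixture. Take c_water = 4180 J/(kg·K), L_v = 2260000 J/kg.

T_f ≈ 23.2 °C

Sum of m c ΔT and latent-heat terms is zero:
steam→water at 100 °C releases m L_v = 0.0228×2260000 = 51528; condensed water 100 °C→T: 95.3(T − 100); water warms: 1.46×4180×(T − 13.6) = 6102.8(T − 13.6)
6198.1 T = 51528 + 9530.4 + 82998 = 144056
T ≈ 23.24 °C, under the boiling point, so the assumption holds.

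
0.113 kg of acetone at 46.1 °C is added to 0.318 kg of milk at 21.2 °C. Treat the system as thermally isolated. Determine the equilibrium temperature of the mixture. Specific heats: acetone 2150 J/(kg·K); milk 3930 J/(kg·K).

T_f ≈ 25.3 °C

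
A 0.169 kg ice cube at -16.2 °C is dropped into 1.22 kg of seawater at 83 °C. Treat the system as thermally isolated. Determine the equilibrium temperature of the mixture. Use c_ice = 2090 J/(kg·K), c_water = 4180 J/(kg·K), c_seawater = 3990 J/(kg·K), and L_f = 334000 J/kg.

T_f ≈ 61.3 °C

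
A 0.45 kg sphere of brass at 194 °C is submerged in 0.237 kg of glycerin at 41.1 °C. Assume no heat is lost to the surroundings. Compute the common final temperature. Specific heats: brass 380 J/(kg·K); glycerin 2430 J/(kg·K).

T_f is the heat-capacity-weighted average of the initial temperatures:
T_f = (171*194 + 575.91*41.1) / (171 + 575.91)
    = 56844 / 746.91 ≈ 76.11 °C

T_f ≈ 76.1 °C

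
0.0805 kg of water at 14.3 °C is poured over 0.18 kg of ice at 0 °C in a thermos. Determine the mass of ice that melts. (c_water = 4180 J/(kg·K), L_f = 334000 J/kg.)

m_melted ≈ 0.0144 kg

Cooling the water to 0 °C releases 0.0805·4180·14.3 = 4811.8 J.
To melt every bit of ice: 0.18·334000 = 60120 J.
That's not enough to melt it all — equilibrium is at 0 °C with ice remaining.
m_melt = 4811.8 / L_f = 0.01441 kg.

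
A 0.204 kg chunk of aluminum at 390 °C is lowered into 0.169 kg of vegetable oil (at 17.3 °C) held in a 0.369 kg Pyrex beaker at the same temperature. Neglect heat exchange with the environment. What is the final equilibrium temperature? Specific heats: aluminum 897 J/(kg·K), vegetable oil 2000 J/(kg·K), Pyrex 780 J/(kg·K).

Setting the total heat transfer to zero:
0.204*897*(T − 390) + 0.169*2000*(T − 17.3) + 0.369*780*(T − 17.3) = 0
182.99(T − 390) + 338(T − 17.3) + 287.82(T − 17.3) = 0
808.81 T = 82192
T = 82192 / 808.81 = 102 °C

T_f ≈ 101.6 °C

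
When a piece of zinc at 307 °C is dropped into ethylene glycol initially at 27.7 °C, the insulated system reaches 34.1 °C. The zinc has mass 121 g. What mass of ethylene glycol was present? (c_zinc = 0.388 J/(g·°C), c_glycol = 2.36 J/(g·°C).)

m ≈ 848 g

Heat gained plus heat lost sum to zero:
121×0.388×(34.1 − 307) + m×2.36×(34.1 − 27.7) = 0
15.1 m = 12812
m = 12812/15.1 ≈ 848.3 g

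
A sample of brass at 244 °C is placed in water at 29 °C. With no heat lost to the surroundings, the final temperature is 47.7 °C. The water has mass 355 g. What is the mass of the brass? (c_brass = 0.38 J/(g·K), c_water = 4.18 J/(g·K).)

Heat lost by the brass = heat gained by the water:
m·0.38·(244 − 47.7) = 355·4.18·(47.7 − 29)
74.59 m = 27749  ⇒  m ≈ 372 g

m ≈ 372 g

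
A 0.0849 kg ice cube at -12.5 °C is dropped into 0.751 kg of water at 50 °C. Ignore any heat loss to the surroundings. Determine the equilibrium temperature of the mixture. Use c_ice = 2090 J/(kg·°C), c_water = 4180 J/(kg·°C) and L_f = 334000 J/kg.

Taking heat into each body as positive, Σ m c ΔT = 0:
ice -12.5→0 °C: 0.0849×2090×12.5 = 2218
  fusion: m_ice L_f = 0.0849×334000 = 28357
  meltwater 0→T: 0.0849×4180×T = 354.88 T
  water cools: 0.751×4180×(T − 50) = 3139.2(T − 50)
3494.1 T = 156959 − 30575 = 126384
T ≈ 36.17 °C. Since T > 0 °C, the all-ice-melts assumption holds.

T_f ≈ 36.2 °C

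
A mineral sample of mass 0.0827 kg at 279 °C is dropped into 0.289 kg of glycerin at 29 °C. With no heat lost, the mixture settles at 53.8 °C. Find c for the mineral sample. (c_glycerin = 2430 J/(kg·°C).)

c ≈ 935 J/(kg·°C)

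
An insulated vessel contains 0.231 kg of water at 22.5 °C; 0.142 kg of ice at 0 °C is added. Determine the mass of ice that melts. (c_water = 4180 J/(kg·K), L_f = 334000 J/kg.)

m_melted ≈ 0.065 kg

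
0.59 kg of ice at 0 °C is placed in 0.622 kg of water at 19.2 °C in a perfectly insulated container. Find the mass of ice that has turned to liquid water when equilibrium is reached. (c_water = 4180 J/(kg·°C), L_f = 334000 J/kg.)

Cooling the water to 0 °C releases 0.622×4180×19.2 = 49919 J.
Melting all 0.59 kg of ice would need 0.59×334000 = 197060 J.
That's not enough to melt it all — equilibrium is at 0 °C with ice remaining.
m_melt = 49919 / L_f = 0.1495 kg.

m_melted ≈ 0.149 kg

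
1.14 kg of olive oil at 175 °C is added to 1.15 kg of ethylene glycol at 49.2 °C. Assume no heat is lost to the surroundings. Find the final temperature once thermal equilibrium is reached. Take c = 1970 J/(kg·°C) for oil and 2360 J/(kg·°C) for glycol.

With ΣQ=0 the equilibrium temperature is the m·c-weighted mean:
T_f = (2245.8*175 + 2714*49.2) / (2245.8 + 2714)
    = 526544 / 4959.8 ≈ 106.16 °C

T_f ≈ 106.2 °C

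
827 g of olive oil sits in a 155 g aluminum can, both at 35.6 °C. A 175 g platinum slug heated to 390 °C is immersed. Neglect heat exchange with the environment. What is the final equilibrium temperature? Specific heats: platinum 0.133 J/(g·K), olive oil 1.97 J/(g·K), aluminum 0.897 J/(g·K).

T_f ≈ 40.2 °C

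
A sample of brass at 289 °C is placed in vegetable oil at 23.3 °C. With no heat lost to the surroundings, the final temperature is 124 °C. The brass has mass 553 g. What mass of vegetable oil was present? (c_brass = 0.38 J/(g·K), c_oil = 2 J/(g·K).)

m ≈ 172 g

|Q_brass| = |Q_oil|:
553×0.38×(289 − 124) = m×2×(124 − 23.3)
201.4 m = 34673  ⇒  m ≈ 172.2 g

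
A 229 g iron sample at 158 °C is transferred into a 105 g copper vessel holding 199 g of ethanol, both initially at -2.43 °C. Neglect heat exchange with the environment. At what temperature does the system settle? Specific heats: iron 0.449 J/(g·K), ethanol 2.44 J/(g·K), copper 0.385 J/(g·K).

T_f ≈ 23.8 °C

Energy conservation, ΣQ = 0:
229×0.449×(T − 158) + 199×2.44×(T − (-2.43)) + 105×0.385×(T − (-2.43)) = 0
628.81 T = 14968
T = 14968/628.81 ≈ 23.80 °C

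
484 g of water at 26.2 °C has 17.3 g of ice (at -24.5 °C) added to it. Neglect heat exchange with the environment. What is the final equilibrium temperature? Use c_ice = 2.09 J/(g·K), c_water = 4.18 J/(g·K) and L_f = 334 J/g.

Heat gained plus heat lost sum to zero:
warm ice to 0 °C: 17.3×2.09×(0 − (-24.5)) = 885.85; latent heat to melt: 17.3×334 = 5778.2; meltwater 0→T: 17.3×4.18×T = 72.31 T; water: 2023.1(T − 26.2)
2095.4 T = 53006 − 6664 = 46342
T ≈ 22.12 °C — above 0 °C, consistent with complete melting.

T_f ≈ 22.1 °C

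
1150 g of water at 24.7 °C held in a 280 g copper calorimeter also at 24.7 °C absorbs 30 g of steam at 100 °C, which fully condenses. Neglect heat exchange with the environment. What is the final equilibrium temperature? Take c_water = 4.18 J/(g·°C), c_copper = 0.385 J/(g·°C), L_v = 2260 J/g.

T_f ≈ 40.0 °C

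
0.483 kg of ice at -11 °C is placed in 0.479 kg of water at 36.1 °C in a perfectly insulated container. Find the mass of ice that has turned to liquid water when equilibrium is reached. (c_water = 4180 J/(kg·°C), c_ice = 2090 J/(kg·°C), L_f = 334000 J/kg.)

m_melted ≈ 0.183 kg

Cooling the water to 0 °C releases 0.479×4180×36.1 = 72280 J.
Of that, 0.483×2090×11 = 11104 J goes to bring the ice to 0 °C, leaving 61176 J.
To melt every bit of ice: 0.483×334000 = 161322 J.
61176 J < 161322 J, so only part of the ice melts and the system sits at 0 °C.
m_melt = 61176 / L_f = 0.1832 kg.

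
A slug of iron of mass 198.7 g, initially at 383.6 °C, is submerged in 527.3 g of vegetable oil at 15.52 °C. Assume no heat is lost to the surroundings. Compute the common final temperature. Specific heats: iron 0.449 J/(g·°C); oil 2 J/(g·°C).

T_f ≈ 44.2 °C

Energy conservation, ΣQ = 0:
198.7×0.449×(T − 383.6) + 527.3×2×(T − 15.52) = 0
1143.8 T = 50591
T = 50591 / 1143.8 = 44.2 °C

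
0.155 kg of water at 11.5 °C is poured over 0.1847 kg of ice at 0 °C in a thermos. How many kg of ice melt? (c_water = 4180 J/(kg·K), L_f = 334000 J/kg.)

m_melted ≈ 0.0223 kg

Water can give up m c ΔT = 0.155×4180×11.5 = 7450.8 J before reaching 0 °C.
Fully melting the ice requires m_ice L_f = 0.1847×334000 = 61690 J.
That's not enough to melt it all — equilibrium is at 0 °C with ice remaining.
Mass melted = 7450.8/334000 ≈ 0.02231 kg.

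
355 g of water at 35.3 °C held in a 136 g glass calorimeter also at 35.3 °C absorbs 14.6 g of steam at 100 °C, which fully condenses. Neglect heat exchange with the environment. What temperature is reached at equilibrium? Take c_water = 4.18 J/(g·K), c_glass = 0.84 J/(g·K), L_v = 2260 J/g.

Taking heat into each body as positive, Σ m c ΔT = 0:
steam→water at 100 °C releases m L_v = 14.6·2260 = 32996; condensate cools 100→T: 14.6·4.18·(T − 100) = 61.03(T − 100); water warms: 355·4.18·(T − 35.3) = 1483.9(T − 35.3); cup: 114.24(T − 35.3)
1659.2 T = 32996 + 6102.8 + 56414 = 95513
T ≈ 57.57 °C — below 100 °C, confirming all the steam condensed.

T_f ≈ 57.6 °C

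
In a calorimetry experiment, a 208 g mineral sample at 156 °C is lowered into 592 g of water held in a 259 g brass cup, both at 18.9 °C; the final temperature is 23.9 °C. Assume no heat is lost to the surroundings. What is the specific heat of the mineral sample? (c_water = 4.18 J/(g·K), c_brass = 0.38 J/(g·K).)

Taking heat into each body as positive, Σ m c ΔT = 0:
208·c·(23.9 − 156) + 592·4.18·(23.9 − 18.9) + 259·0.38·(23.9 − 18.9) = 0
-27477 c = -12865
c = -12865/-27477 ≈ 0.4682 J/(g·K)

c ≈ 0.468 J/(g·K)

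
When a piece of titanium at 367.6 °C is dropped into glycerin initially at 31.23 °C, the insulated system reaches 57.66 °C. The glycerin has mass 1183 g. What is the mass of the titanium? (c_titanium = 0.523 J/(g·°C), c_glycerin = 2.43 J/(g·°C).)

m ≈ 469 g

Heat lost by the titanium = heat gained by the glycerin:
m×0.523×(367.6 − 57.66) = 1183×2.43×(57.66 − 31.23)
162.1 m = 75978  ⇒  m ≈ 468.7 g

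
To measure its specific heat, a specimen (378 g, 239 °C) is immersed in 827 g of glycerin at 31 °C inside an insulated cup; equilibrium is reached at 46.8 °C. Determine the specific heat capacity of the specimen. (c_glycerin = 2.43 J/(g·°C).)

c ≈ 0.437 J/(g·°C)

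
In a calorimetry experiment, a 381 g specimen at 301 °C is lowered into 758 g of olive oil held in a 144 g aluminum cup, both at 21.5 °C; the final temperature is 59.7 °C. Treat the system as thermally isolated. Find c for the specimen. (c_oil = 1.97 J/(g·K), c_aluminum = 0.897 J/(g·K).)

c ≈ 0.674 J/(g·K)

Net heat exchanged in the isolated system is zero:
381×c×(59.7 − 301) + 758×1.97×(59.7 − 21.5) + 144×0.897×(59.7 − 21.5) = 0
-91935 c = -61977
c = -61977/-91935 ≈ 0.6741 J/(g·K)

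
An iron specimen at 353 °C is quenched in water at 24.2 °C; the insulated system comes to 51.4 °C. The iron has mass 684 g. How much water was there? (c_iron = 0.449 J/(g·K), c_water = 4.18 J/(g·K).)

m ≈ 815 g

Conservation of energy gives ΣQ = 0:
684·0.449·(51.4 − 353) + m·4.18·(51.4 − 24.2) = 0
113.7 m = 92626
m = 92626/113.7 ≈ 814.7 g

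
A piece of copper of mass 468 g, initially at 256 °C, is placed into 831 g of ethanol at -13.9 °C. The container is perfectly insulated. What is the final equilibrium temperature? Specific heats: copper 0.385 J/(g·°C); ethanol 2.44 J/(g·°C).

T_f ≈ 8.1 °C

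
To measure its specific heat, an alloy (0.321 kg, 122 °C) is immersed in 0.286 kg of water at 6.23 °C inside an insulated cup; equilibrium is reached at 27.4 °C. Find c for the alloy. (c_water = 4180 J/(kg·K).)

Taking heat into each body as positive, Σ m c ΔT = 0:
0.321·c·(27.4 − 122) + 0.286·4180·(27.4 − 6.23) = 0
-30.37 c = -25308
c = -25308/-30.37 ≈ 833.4 J/(kg·K)

c ≈ 833 J/(kg·K)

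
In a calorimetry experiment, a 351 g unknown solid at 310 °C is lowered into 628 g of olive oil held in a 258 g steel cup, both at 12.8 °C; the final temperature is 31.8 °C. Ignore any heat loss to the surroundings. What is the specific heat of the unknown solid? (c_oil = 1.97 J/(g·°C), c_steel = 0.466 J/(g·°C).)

c ≈ 0.264 J/(g·°C)

Energy conservation, ΣQ = 0:
351·c·(31.8 − 310) + 628·1.97·(31.8 − 12.8) + 258·0.466·(31.8 − 12.8) = 0
-97648 c = -25790
c = -25790/-97648 ≈ 0.2641 J/(g·°C)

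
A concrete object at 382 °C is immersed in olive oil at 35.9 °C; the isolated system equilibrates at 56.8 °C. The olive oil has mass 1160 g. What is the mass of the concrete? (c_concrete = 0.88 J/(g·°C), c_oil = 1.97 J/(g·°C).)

|Q_concrete| = |Q_oil|:
m·0.88·(382 − 56.8) = 1160·1.97·(56.8 − 35.9)
286.18 m = 47761  ⇒  m ≈ 166.9 g

m ≈ 167 g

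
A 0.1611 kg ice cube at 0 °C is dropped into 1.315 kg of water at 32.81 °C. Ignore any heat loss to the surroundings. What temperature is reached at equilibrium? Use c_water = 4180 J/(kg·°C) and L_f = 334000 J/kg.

T_f ≈ 20.5 °C

Net heat exchanged in the isolated system is zero:
fusion: m_ice L_f = 0.1611·334000 = 53807
  meltwater 0→T: 0.1611·4180·T = 673.4 T
  water: 5496.7(T − 32.81)
6170.1 T = 180347 − 53807 = 126539
T ≈ 20.51 °C. Since T > 0 °C, the all-ice-melts assumption holds.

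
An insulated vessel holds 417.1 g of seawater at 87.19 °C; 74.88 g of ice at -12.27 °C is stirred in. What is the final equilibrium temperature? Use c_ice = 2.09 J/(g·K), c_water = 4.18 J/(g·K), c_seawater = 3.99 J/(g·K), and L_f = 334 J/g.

T_f ≈ 59.8 °C

Sum of m c ΔT and latent-heat terms is zero:
warm ice to 0 °C: 74.88×2.09×(0 − (-12.27)) = 1920.2; latent heat to melt: 74.88×334 = 25010; warm the meltwater: 313 T; seawater cools: 417.1×3.99×(T − 87.19) = 1664.2(T − 87.19)
1977.2 T = 145104 − 26930 = 118174
T ≈ 59.77 °C. Since T > 0 °C, the all-ice-melts assumption holds.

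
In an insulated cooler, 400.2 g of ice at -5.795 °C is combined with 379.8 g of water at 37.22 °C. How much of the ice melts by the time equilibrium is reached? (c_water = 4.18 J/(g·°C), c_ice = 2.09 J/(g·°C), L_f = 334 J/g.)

m_melted ≈ 162 g

Water can give up m c ΔT = 379.8·4.18·37.22 = 59089 J before reaching 0 °C.
Warming the ice to 0 °C takes 400.2·2.09·5.795 = 4847 J, leaving 54242 J for melting.
To melt every bit of ice: 400.2·334 = 133667 J.
Since 54242 < 133667 J, not all the ice melts; equilibrium is at 0 °C.
Mass melted = 54242/334 ≈ 162.4 g.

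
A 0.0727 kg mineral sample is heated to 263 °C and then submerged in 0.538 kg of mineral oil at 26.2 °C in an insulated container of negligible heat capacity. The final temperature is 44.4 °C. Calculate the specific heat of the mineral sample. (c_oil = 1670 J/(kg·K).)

c ≈ 1030 J/(kg·K)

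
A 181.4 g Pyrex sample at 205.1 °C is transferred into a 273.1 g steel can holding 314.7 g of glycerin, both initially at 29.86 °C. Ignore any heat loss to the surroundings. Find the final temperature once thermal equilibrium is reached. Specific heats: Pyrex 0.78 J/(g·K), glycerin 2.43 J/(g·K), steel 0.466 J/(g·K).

T_f is the heat-capacity-weighted average of the initial temperatures:
T_f = (141.49×205.1 + 764.72×29.86 + 127.26×29.86) / (141.49 + 764.72 + 127.26)
    = 55655 / 1033.5 ≈ 53.85 °C

T_f ≈ 53.9 °C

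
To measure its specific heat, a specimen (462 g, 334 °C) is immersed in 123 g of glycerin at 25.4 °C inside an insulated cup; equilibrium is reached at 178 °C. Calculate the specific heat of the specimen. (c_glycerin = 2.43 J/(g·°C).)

Heat lost by the specimen = heat gained by the glycerin:
462×c×(334 − 178) = 123×2.43×(178 − 25.4)
72072 c = 45611  ⇒  c ≈ 0.6328 J/(g·°C)

c ≈ 0.633 J/(g·°C)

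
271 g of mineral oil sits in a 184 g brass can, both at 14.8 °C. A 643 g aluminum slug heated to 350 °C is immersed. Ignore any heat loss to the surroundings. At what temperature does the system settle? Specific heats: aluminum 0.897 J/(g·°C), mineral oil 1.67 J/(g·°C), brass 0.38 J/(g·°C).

T_f ≈ 190.7 °C

Energy conservation, ΣQ = 0:
643*0.897*(T − 350) + 271*1.67*(T − 14.8) + 184*0.38*(T − 14.8) = 0
576.77(T − 350) + 452.57(T − 14.8) + 69.92(T − 14.8) = 0
1099.3 T = 209603
T = 209603/1099.3 ≈ 190.68 °C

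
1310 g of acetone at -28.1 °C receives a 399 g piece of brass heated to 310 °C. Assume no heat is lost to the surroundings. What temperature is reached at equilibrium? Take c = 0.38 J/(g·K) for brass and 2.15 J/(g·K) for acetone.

T_f ≈ -10.8 °C

With ΣQ=0 the equilibrium temperature is the m·c-weighted mean:
T_f = (151.62×310 + 2816.5×(-28.1)) / (151.62 + 2816.5)
    = -32141 / 2968.1 ≈ -10.83 °C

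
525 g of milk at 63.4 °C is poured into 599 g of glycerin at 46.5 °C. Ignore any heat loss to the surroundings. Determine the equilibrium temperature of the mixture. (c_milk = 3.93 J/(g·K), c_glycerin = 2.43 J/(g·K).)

T_f ≈ 56.4 °C

Heat lost by the milk equals heat gained by the glycerin:
525×3.93×(63.4 − T) = 599×2.43×(T − 46.5)
2063.2(63.4 − T) = 1455.6(T − 46.5)
3518.8 T = 198494  ⇒  T ≈ 56.41 °C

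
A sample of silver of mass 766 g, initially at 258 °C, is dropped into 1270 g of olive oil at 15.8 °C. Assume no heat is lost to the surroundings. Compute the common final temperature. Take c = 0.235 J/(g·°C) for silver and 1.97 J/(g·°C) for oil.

T_f ≈ 32.1 °C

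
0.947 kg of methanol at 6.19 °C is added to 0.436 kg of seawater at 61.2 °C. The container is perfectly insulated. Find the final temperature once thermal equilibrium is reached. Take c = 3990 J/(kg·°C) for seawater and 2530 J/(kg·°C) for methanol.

Net heat exchanged in the isolated system is zero:
0.436×3990×(T − 61.2) + 0.947×2530×(T − 6.19) = 0
1739.6(T − 61.2) + 2395.9(T − 6.19) = 0
(1739.6 + 2395.9) T = 1739.6×61.2 + 2395.9×6.19
T = 121297/4135.6 ≈ 29.33 °C

T_f ≈ 29.3 °C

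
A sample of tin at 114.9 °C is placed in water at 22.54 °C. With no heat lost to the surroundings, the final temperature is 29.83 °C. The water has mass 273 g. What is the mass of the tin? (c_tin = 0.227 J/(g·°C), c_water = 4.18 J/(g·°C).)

m ≈ 431 g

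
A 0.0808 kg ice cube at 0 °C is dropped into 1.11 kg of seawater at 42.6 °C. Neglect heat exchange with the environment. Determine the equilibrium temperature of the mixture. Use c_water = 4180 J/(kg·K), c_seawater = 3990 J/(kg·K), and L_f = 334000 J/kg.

Energy conservation, ΣQ = 0:
latent heat to melt: 0.0808·334000 = 26987; meltwater 0→T: 0.0808·4180·T = 337.74 T; seawater: 4428.9(T − 42.6)
4766.6 T = 188671 − 26987 = 161684
T ≈ 33.92 °C (positive, so assuming full melt was valid).

T_f ≈ 33.9 °C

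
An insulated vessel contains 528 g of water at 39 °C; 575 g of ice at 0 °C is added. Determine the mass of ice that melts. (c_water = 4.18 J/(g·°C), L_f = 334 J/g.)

m_melted ≈ 258 g

Water can give up m c ΔT = 528×4.18×39 = 86075 J before reaching 0 °C.
Melting all 575 g of ice would need 575×334 = 192050 J.
86075 J < 192050 J, so only part of the ice melts and the system sits at 0 °C.
m_melted×334 = 86075  ⇒  m_melted ≈ 257.7 g.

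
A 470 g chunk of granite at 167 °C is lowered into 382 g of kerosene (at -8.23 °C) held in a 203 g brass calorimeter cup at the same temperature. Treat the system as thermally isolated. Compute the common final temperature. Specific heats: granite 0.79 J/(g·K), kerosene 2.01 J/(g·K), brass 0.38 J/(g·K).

T_f ≈ 45.3 °C

Heat gained plus heat lost sum to zero:
470·0.79·(T − 167) + 382·2.01·(T − (-8.23)) + 203·0.38·(T − (-8.23)) = 0
(371.3 + 767.82 + 77.14) T = 371.3·167 + 767.82·(-8.23) + 77.14·(-8.23)
T = 55053/1216.3 ≈ 45.26 °C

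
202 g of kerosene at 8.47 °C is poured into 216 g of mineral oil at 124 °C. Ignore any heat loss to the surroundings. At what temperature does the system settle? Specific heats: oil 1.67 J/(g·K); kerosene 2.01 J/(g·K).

T_f ≈ 62.8 °C

Heat lost by the oil equals heat gained by the kerosene:
216·1.67·(124 − T) = 202·2.01·(T − 8.47)
360.72(124 − T) = 406.02(T − 8.47)
766.74 T = 48168  ⇒  T ≈ 62.82 °C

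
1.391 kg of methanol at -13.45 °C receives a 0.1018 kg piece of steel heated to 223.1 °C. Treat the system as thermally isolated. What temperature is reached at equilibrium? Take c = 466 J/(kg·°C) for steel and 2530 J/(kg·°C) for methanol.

Net heat exchanged in the isolated system is zero:
0.1018·466·(T − 223.1) + 1.391·2530·(T − (-13.45)) = 0
3566.7 T = -36750
T ≈ -10.30 °C

T_f ≈ -10.3 °C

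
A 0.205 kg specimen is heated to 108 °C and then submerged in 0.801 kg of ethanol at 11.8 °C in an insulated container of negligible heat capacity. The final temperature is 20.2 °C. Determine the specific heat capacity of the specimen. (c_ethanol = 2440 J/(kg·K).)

c ≈ 912 J/(kg·K)

Heat gained plus heat lost sum to zero:
0.205·c·(20.2 − 108) + 0.801·2440·(20.2 − 11.8) = 0
-18 c = -16417
c = -16417/-18 ≈ 912.1 J/(kg·K)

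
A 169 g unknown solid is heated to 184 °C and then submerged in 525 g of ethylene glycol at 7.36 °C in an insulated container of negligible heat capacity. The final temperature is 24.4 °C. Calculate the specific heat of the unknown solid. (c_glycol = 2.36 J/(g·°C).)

c ≈ 0.783 J/(g·°C)

m_s c (T_s − T_f) = m_glycol c_glycol (T_f − T_0):
169×c×(184 − 24.4) = 525×2.36×(24.4 − 7.36)
26972 c = 21113  ⇒  c ≈ 0.7827 J/(g·°C)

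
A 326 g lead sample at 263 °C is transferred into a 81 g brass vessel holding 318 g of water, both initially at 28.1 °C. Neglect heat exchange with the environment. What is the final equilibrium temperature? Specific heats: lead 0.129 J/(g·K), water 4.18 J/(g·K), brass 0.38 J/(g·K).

T_f ≈ 35.1 °C

Setting the total heat transfer to zero:
326×0.129×(T − 263) + 318×4.18×(T − 28.1) + 81×0.38×(T − 28.1) = 0
42.05(T − 263) + 1329.2(T − 28.1) + 30.78(T − 28.1) = 0
(42.05 + 1329.2 + 30.78) T = 42.05×263 + 1329.2×28.1 + 30.78×28.1
T = 49277 / 1402.1 = 35.1 °C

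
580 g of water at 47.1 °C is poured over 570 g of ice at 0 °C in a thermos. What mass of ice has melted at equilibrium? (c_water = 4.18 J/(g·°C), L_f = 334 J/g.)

m_melted ≈ 342 g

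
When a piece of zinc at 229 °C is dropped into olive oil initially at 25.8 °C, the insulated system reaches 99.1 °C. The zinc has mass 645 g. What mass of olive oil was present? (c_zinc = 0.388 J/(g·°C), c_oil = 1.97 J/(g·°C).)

|Q_zinc| = |Q_oil|:
645×0.388×(229 − 99.1) = m×1.97×(99.1 − 25.8)
144.4 m = 32509  ⇒  m ≈ 225.1 g

m ≈ 225 g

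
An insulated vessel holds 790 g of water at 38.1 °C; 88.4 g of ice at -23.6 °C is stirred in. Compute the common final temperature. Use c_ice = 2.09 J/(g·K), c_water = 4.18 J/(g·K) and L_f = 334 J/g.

Energy balance with sensible and latent terms:
ice -23.6→0 °C: 88.4·2.09·23.6 = 4360.2; fusion: m_ice L_f = 88.4·334 = 29526; warm the meltwater: 369.51 T; water: 3302.2(T − 38.1)
3671.7 T = 125814 − 33886 = 91928
T ≈ 25.04 °C. Since T > 0 °C, the all-ice-melts assumption holds.

T_f ≈ 25.0 °C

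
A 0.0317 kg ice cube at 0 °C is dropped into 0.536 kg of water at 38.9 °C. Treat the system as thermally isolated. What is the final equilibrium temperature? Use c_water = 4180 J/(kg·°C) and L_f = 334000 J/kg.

T_f ≈ 32.3 °C

Heat gained plus heat lost sum to zero:
latent heat to melt: 0.0317·334000 = 10588
  warm the meltwater: 132.51 T
  water: 2240.5(T − 38.9)
2373 T = 87155 − 10588 = 76567
T ≈ 32.27 °C (positive, so assuming full melt was valid).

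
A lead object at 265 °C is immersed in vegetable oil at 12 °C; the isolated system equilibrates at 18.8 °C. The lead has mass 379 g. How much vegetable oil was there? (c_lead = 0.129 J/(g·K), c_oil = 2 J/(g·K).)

|Q_lead| = |Q_oil|:
379·0.129·(265 − 18.8) = m·2·(18.8 − 12)
13.6 m = 12037  ⇒  m ≈ 885.1 g

m ≈ 885 g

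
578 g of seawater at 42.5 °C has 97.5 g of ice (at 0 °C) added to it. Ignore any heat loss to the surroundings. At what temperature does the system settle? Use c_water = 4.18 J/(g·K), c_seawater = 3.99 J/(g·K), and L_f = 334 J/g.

Conservation of energy gives ΣQ = 0:
fusion: m_ice L_f = 97.5×334 = 32565; warm the meltwater: 407.55 T; seawater: 2306.2(T − 42.5)
2713.8 T = 98014 − 32565 = 65449
T ≈ 24.12 °C — above 0 °C, consistent with complete melting.

T_f ≈ 24.1 °C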